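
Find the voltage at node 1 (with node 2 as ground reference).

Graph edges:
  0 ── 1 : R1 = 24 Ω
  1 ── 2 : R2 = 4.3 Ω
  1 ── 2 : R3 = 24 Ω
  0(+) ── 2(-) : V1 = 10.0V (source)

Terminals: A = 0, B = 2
Nodal analysis, taking node 2 as the 0 V reference.
Source V1 fixes V_0 = 10 V.
KCL at each unknown node (sum of currents leaving = 0; resistances in Ω):
  Node 1: (V_1 - 10)/24 + (V_1 - 0)/4.3 + (V_1 - 0)/24 = 0
Collecting terms: 0.3159 × V_1 = 0.4167  =>  V_1 = 1.319 V
The requested potential is V_1 = 1.319 V.

Final answer: V_1 = 1.319 V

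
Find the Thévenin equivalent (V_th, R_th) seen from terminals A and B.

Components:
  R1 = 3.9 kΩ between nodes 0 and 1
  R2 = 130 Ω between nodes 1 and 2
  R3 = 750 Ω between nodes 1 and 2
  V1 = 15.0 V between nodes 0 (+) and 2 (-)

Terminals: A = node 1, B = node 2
Step 1 — V_th is the open-circuit voltage V_A - V_B (nothing connected across the terminals).
Nodal analysis, taking node 2 as the 0 V reference.
Source V1 fixes V_0 = 15 V.
KCL at each unknown node (sum of currents leaving = 0; resistances in Ω):
  Node 1: (V_1 - 15)/3900 + (V_1 - 0)/130 + (V_1 - 0)/750 = 0
Collecting terms: 0.009282 × V_1 = 0.003846  =>  V_1 = 0.4144 V
V_th = V_1 - V_2 = 0.4144 - 0 = 0.4144 V
Step 2 — R_th: zero the source — replace V1 by a short circuit (node 2 merges into node 0) — and find the resistance seen between A (node 1) and B (node 0).
Reduce the network between node 1 (A) and node 0 (B) by series/parallel combination:
  Rp1 = R1 ‖ R2 ‖ R3 (parallel, all between nodes 0 and 1) = 1/(1/3900 + 1/130 + 1/750) = 107.7 Ω
R_th = 107.7 Ω

Final answer: V_th = 0.4144 V, R_th = 107.7 Ω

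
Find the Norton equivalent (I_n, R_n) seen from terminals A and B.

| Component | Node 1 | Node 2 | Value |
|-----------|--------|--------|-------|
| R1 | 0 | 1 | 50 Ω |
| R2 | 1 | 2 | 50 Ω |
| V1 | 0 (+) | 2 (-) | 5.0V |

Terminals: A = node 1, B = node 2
Find the Thévenin equivalent first; then I_n = V_th/R_th and R_n = R_th.
Step 1 — V_th is the open-circuit voltage V_A - V_B (nothing connected across the terminals).
Nodal analysis, taking node 2 as the 0 V reference.
Source V1 fixes V_0 = 5 V.
KCL at each unknown node (sum of currents leaving = 0; resistances in Ω):
  Node 1: (V_1 - 5)/50 + (V_1 - 0)/50 = 0
Collecting terms: 0.04 × V_1 = 0.1  =>  V_1 = 2.5 V
V_th = V_1 - V_2 = 2.5 - 0 = 2.5 V
Step 2 — R_th: zero the source — replace V1 by a short circuit (node 2 merges into node 0) — and find the resistance seen between A (node 1) and B (node 0).
Reduce the network between node 1 (A) and node 0 (B) by series/parallel combination:
  Rp1 = R1 ‖ R2 (parallel, both between nodes 0 and 1) = 1/(1/50 + 1/50) = 25 Ω
R_th = 25 Ω
I_n = V_th/R_th = 2.5/25 = 0.1 A, and R_n = R_th = 25 Ω

Final answer: I_n = 0.1 A, R_n = 25 Ω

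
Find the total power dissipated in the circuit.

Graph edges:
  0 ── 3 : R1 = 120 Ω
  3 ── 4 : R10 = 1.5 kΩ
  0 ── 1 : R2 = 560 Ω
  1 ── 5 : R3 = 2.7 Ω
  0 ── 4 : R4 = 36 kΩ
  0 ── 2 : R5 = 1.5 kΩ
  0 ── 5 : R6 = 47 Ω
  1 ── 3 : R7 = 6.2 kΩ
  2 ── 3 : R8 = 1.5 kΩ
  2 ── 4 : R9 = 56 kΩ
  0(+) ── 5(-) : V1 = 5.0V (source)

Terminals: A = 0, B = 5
Nodal analysis, taking node 5 as the 0 V reference.
Source V1 fixes V_0 = 5 V.
KCL at each unknown node (sum of currents leaving = 0; resistances in Ω):
  Node 1: (V_1 - 5)/560 + (V_1 - 0)/2.7 + (V_1 - V_3)/6200 = 0
  Node 2: (V_2 - 5)/1500 + (V_2 - V_3)/1500 + (V_2 - V_4)/56000 = 0
  Node 3: (V_3 - 5)/120 + (V_3 - V_1)/6200 + (V_3 - V_2)/1500 + (V_3 - V_4)/1500 = 0
  Node 4: (V_4 - 5)/36000 + (V_4 - V_2)/56000 + (V_4 - V_3)/1500 = 0
Collecting terms (coefficients in siemens):
  0.3723·V_1 - 0.0001613·V_3 = 0.008929
  0.001351·V_2 - 0.0006667·V_3 - 0.00001786·V_4 = 0.003333
  0.009828·V_3 - 0.0001613·V_1 - 0.0006667·V_2 - 0.0006667·V_4 = 0.04167
  0.0007123·V_4 - 0.00001786·V_2 - 0.0006667·V_3 = 0.0001389
Solving these 4 simultaneous equations (Gaussian elimination) gives:
  V_1 = 0.02611 V, V_2 = 4.954 V, V_3 = 4.909 V, V_4 = 4.914 V
Power in each resistor, P = (ΔV)²/R:
  P_R1 = (5 - 4.909)²/120 = 0.00006835 W
  P_R2 = (5 - 0.02611)²/560 = 0.04418 W
  P_R3 = (0.02611 - 0)²/2.7 = 0.0002525 W
  P_R4 = (5 - 4.914)²/36000 = 0.000000205 W
  P_R5 = (5 - 4.954)²/1500 = 0.0000014 W
  P_R6 = (5 - 0)²/47 = 0.5319 W
  P_R7 = (0.02611 - 4.909)²/6200 = 0.003846 W
  P_R8 = (4.954 - 4.909)²/1500 = 0.000001335 W
  P_R9 = (4.954 - 4.914)²/56000 = 0.0000000287 W
  P_R10 = (4.909 - 4.914)²/1500 = 0.00000001444 W
P_total = P_R1 + P_R2 + P_R3 + P_R4 + P_R5 + P_R6 + P_R7 + P_R8 + P_R9 + P_R10 = 0.5803 W

Final answer: 0.5803 W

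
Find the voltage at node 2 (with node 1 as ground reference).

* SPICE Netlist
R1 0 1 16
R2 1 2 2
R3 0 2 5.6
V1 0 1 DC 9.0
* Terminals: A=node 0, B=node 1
Nodal analysis, taking node 1 as the 0 V reference.
Source V1 fixes V_0 = 9 V.
KCL at each unknown node (sum of currents leaving = 0; resistances in Ω):
  Node 2: (V_2 - 0)/2 + (V_2 - 9)/5.6 = 0
Collecting terms: 0.6786 × V_2 = 1.607  =>  V_2 = 2.368 V
The requested potential is V_2 = 2.368 V.

Final answer: V_2 = 2.368 V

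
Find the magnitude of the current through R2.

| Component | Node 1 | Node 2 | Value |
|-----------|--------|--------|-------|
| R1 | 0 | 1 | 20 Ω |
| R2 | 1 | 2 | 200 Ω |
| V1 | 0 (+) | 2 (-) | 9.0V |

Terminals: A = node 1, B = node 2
Nodal analysis, taking node 2 as the 0 V reference.
Source V1 fixes V_0 = 9 V.
KCL at each unknown node (sum of currents leaving = 0; resistances in Ω):
  Node 1: (V_1 - 9)/20 + (V_1 - 0)/200 = 0
Collecting terms: 0.055 × V_1 = 0.45  =>  V_1 = 8.182 V
I_R2 = (V_1 - V_2)/R2 = (8.182 - 0)/200 = 0.04091 A
|I_R2| = 0.04091 A

Final answer: |I_R2| = 0.04091 A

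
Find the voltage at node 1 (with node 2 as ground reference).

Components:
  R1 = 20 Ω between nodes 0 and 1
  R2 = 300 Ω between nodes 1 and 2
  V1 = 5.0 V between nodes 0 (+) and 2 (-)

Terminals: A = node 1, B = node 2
Nodal analysis, taking node 2 as the 0 V reference.
Source V1 fixes V_0 = 5 V.
KCL at each unknown node (sum of currents leaving = 0; resistances in Ω):
  Node 1: (V_1 - 5)/20 + (V_1 - 0)/300 = 0
Collecting terms: 0.05333 × V_1 = 0.25  =>  V_1 = 4.688 V
The requested potential is V_1 = 4.688 V.

Final answer: V_1 = 4.688 V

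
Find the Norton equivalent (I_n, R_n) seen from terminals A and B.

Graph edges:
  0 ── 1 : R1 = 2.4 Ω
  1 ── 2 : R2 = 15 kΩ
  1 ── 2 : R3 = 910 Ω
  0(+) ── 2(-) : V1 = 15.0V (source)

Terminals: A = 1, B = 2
Find the Thévenin equivalent first; then I_n = V_th/R_th and R_n = R_th.
Step 1 — V_th is the open-circuit voltage V_A - V_B (nothing connected across the terminals).
Nodal analysis, taking node 2 as the 0 V reference.
Source V1 fixes V_0 = 15 V.
KCL at each unknown node (sum of currents leaving = 0; resistances in Ω):
  Node 1: (V_1 - 15)/2.4 + (V_1 - 0)/15000 + (V_1 - 0)/910 = 0
Collecting terms: 0.4178 × V_1 = 6.25  =>  V_1 = 14.96 V
V_th = V_1 - V_2 = 14.96 - 0 = 14.96 V
Step 2 — R_th: zero the source — replace V1 by a short circuit (node 2 merges into node 0) — and find the resistance seen between A (node 1) and B (node 0).
Reduce the network between node 1 (A) and node 0 (B) by series/parallel combination:
  Rp1 = R1 ‖ R2 ‖ R3 (parallel, all between nodes 0 and 1) = 1/(1/2.4 + 1/15000 + 1/910) = 2.393 Ω
R_th = 2.393 Ω
I_n = V_th/R_th = 14.96/2.393 = 6.25 A, and R_n = R_th = 2.393 Ω

Final answer: I_n = 6.25 A, R_n = 2.393 Ω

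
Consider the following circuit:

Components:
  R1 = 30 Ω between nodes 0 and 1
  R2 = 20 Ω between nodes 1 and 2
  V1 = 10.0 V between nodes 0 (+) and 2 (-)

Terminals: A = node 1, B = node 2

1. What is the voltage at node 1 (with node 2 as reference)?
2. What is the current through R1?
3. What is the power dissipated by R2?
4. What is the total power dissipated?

Nodal analysis, taking node 2 as the 0 V reference.
Source V1 fixes V_0 = 10 V.
KCL at each unknown node (sum of currents leaving = 0; resistances in Ω):
  Node 1: (V_1 - 10)/30 + (V_1 - 0)/20 = 0
Collecting terms: 0.08333 × V_1 = 0.3333  =>  V_1 = 4 V
Part 1:
  Read off the nodal solution: V_1 = 4 V
Part 2:
  I_R1 = (V_0 - V_1)/R1 = (10 - 4)/30 = 0.2 A
  Magnitude: I_R1 = 0.2 A
Part 3:
  I_R2 = (V_1 - V_2)/R2 = (4 - 0)/20 = 0.2 A
  P_R2 = I_R2² × R2 = (0.2)² × 20 = 0.8 W
Part 4:
  Power in each resistor, P = (ΔV)²/R:
    P_R1 = (10 - 4)²/30 = 1.2 W
    P_R2 = (4 - 0)²/20 = 0.8 W
  P_total = P_R1 + P_R2 = 2 W

Final answers:
1. V_1 = 4 V
2. I_R1 = 0.2 A
3. P_R2 = 0.8 W
4. P_total = 2 W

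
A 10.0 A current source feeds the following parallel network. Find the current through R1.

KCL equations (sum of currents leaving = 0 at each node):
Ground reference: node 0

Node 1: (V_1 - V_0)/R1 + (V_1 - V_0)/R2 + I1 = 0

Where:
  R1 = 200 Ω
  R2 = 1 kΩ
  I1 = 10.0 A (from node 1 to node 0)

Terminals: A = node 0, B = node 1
All resistors sit directly between nodes 0 and 1, so they are in parallel and share one voltage V; the full source current 10 A splits among them.
1/R_par = 1/200 + 1/1000 = 0.006 S  =>  R_par = 166.7 Ω
V = I × R_par = 10 × 166.7 = 1667 V
I_R1 = V/R1 = 1667/200 = 8.333 A

Final answer: 8.333 A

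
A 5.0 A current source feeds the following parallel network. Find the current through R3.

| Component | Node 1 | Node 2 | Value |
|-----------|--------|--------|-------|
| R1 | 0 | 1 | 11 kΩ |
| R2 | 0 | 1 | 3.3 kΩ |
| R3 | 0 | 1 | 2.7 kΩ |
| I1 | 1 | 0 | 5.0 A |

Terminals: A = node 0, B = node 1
All resistors sit directly between nodes 0 and 1, so they are in parallel and share one voltage V; the full source current 5 A splits among them.
1/R_par = 1/11000 + 1/3300 + 1/2700 = 0.0007643 S  =>  R_par = 1308 Ω
V = I × R_par = 5 × 1308 = 6542 V
I_R3 = V/R3 = 6542/2700 = 2.423 A

Final answer: 2.423 A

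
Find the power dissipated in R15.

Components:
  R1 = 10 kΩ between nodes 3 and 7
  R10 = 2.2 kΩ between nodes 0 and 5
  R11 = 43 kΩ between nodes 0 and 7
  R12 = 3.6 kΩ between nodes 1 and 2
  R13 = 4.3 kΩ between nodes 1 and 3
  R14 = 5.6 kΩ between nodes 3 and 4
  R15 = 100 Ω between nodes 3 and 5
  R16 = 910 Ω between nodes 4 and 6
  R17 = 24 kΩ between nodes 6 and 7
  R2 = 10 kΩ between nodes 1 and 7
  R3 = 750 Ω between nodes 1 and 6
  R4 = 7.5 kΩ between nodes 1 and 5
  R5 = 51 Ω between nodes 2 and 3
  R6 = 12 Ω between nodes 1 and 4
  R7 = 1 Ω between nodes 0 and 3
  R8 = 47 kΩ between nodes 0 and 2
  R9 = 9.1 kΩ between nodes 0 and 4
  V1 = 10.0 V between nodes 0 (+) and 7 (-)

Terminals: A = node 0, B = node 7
Nodal analysis, taking node 7 as the 0 V reference.
Source V1 fixes V_0 = 10 V.
KCL at each unknown node (sum of currents leaving = 0; resistances in Ω):
  Node 1: (V_1 - 0)/10000 + (V_1 - V_6)/750 + (V_1 - V_5)/7500 + (V_1 - V_4)/12 + (V_1 - V_2)/3600 + (V_1 - V_3)/4300 = 0
  Node 2: (V_2 - V_3)/51 + (V_2 - 10)/47000 + (V_2 - V_1)/3600 = 0
  Node 3: (V_3 - 0)/10000 + (V_3 - V_2)/51 + (V_3 - 10)/1 + (V_3 - V_1)/4300 + (V_3 - V_4)/5600 + (V_3 - V_5)/100 = 0
  Node 4: (V_4 - V_1)/12 + (V_4 - 10)/9100 + (V_4 - V_3)/5600 + (V_4 - V_6)/910 = 0
  Node 5: (V_5 - V_1)/7500 + (V_5 - 10)/2200 + (V_5 - V_3)/100 = 0
  Node 6: (V_6 - V_1)/750 + (V_6 - V_4)/910 + (V_6 - 0)/24000 = 0
Collecting terms (coefficients in siemens):
  0.08541·V_1 - 0.0002778·V_2 - 0.0002326·V_3 - 0.08333·V_4 - 0.0001333·V_5 - 0.001333·V_6 = 0
  0.01991·V_2 - 0.0002778·V_1 - 0.01961·V_3 = 0.0002128
  1.03·V_3 - 0.0002326·V_1 - 0.01961·V_2 - 0.0001786·V_4 - 0.01·V_5 = 10
  0.08472·V_4 - 0.08333·V_1 - 0.0001786·V_3 - 0.001099·V_6 = 0.001099
  0.01059·V_5 - 0.0001333·V_1 - 0.01·V_3 = 0.004545
  0.002474·V_6 - 0.001333·V_1 - 0.001099·V_4 = 0
Solving these 6 simultaneous equations (Gaussian elimination) gives:
  V_1 = 8.677 V, V_2 = 9.98 V, V_3 = 9.998 V, V_4 = 8.68 V
  V_5 = 9.981 V, V_6 = 8.532 V
I_R15 = (V_3 - V_5)/R15 = (9.998 - 9.981)/100 = 0.0001654 A
P_R15 = I_R15² × R15 = (0.0001654)² × 100 = 0.000002737 W

Final answer: 2.737e-06 W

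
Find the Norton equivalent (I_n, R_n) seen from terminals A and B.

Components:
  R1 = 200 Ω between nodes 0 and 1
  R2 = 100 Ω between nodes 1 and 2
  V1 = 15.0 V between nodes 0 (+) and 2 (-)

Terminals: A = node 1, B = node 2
Find the Thévenin equivalent first; then I_n = V_th/R_th and R_n = R_th.
Step 1 — V_th is the open-circuit voltage V_A - V_B (nothing connected across the terminals).
Nodal analysis, taking node 2 as the 0 V reference.
Source V1 fixes V_0 = 15 V.
KCL at each unknown node (sum of currents leaving = 0; resistances in Ω):
  Node 1: (V_1 - 15)/200 + (V_1 - 0)/100 = 0
Collecting terms: 0.015 × V_1 = 0.075  =>  V_1 = 5 V
V_th = V_1 - V_2 = 5 - 0 = 5 V
Step 2 — R_th: zero the source — replace V1 by a short circuit (node 2 merges into node 0) — and find the resistance seen between A (node 1) and B (node 0).
Reduce the network between node 1 (A) and node 0 (B) by series/parallel combination:
  Rp1 = R1 ‖ R2 (parallel, both between nodes 0 and 1) = 1/(1/200 + 1/100) = 66.67 Ω
R_th = 66.67 Ω
I_n = V_th/R_th = 5/66.67 = 0.075 A, and R_n = R_th = 66.67 Ω

Final answer: I_n = 0.075 A, R_n = 66.67 Ω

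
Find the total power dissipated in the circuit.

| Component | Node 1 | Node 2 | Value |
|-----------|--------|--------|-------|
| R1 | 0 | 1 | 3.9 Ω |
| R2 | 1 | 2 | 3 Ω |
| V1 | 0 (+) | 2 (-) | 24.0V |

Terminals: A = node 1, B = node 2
Nodal analysis, taking node 2 as the 0 V reference.
Source V1 fixes V_0 = 24 V.
KCL at each unknown node (sum of currents leaving = 0; resistances in Ω):
  Node 1: (V_1 - 24)/3.9 + (V_1 - 0)/3 = 0
Collecting terms: 0.5897 × V_1 = 6.154  =>  V_1 = 10.43 V
Power in each resistor, P = (ΔV)²/R:
  P_R1 = (24 - 10.43)²/3.9 = 47.18 W
  P_R2 = (10.43 - 0)²/3 = 36.29 W
P_total = P_R1 + P_R2 = 83.48 W

Final answer: 83.48 W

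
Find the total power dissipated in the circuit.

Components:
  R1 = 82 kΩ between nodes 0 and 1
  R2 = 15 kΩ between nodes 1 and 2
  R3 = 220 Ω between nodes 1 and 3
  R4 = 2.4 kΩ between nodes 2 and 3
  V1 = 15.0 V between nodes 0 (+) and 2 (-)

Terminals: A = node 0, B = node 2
Nodal analysis, taking node 2 as the 0 V reference.
Source V1 fixes V_0 = 15 V.
KCL at each unknown node (sum of currents leaving = 0; resistances in Ω):
  Node 1: (V_1 - 15)/82000 + (V_1 - 0)/15000 + (V_1 - V_3)/220 = 0
  Node 3: (V_3 - V_1)/220 + (V_3 - 0)/2400 = 0
Collecting terms (coefficients in siemens):
  0.004624·V_1 - 0.004545·V_3 = 0.0001829
  0.004962·V_3 - 0.004545·V_1 = 0
Determinant D = (0.004624)(0.004962) - (-0.004545)(-0.004545) = 0.000002285
V_1 = [(0.0001829)(0.004962) - (-0.004545)(0)]/D = 0.3972 V
V_3 = [(0.004624)(0) - (0.0001829)(-0.004545)]/D = 0.3638 V
Power in each resistor, P = (ΔV)²/R:
  P_R1 = (15 - 0.3972)²/82000 = 0.002601 W
  P_R2 = (0.3972 - 0)²/15000 = 0.00001052 W
  P_R3 = (0.3972 - 0.3638)²/220 = 0.000005056 W
  P_R4 = (0 - 0.3638)²/2400 = 0.00005516 W
P_total = P_R1 + P_R2 + P_R3 + P_R4 = 0.002671 W

Final answer: 0.002671 W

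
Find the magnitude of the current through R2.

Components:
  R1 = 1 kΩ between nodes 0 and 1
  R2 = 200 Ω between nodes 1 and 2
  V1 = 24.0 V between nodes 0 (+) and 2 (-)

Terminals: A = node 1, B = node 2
Nodal analysis, taking node 2 as the 0 V reference.
Source V1 fixes V_0 = 24 V.
KCL at each unknown node (sum of currents leaving = 0; resistances in Ω):
  Node 1: (V_1 - 24)/1000 + (V_1 - 0)/200 = 0
Collecting terms: 0.006 × V_1 = 0.024  =>  V_1 = 4 V
I_R2 = (V_1 - V_2)/R2 = (4 - 0)/200 = 0.02 A
|I_R2| = 0.02 A

Final answer: |I_R2| = 0.02 A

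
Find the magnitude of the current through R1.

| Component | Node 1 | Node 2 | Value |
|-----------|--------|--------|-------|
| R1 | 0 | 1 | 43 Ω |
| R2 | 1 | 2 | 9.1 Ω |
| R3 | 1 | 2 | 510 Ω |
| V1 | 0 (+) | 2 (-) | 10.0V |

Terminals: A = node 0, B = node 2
Nodal analysis, taking node 2 as the 0 V reference.
Source V1 fixes V_0 = 10 V.
KCL at each unknown node (sum of currents leaving = 0; resistances in Ω):
  Node 1: (V_1 - 10)/43 + (V_1 - 0)/9.1 + (V_1 - 0)/510 = 0
Collecting terms: 0.1351 × V_1 = 0.2326  =>  V_1 = 1.721 V
I_R1 = (V_0 - V_1)/R1 = (10 - 1.721)/43 = 0.1925 A
|I_R1| = 0.1925 A

Final answer: |I_R1| = 0.1925 A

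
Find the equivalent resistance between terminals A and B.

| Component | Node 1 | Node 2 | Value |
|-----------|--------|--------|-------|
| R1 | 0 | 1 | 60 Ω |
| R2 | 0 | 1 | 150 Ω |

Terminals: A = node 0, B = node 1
Reduce the network between node 0 (A) and node 1 (B) by series/parallel combination:
  Rp1 = R1 ‖ R2 (parallel, both between nodes 0 and 1) = 1/(1/60 + 1/150) = 42.86 Ω
R_eq = 42.86 Ω

Final answer: 42.86 Ω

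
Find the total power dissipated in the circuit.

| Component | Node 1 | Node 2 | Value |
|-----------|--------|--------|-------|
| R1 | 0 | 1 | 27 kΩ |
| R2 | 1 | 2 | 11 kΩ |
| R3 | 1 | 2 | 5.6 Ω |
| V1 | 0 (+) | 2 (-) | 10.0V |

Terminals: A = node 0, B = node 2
Nodal analysis, taking node 2 as the 0 V reference.
Source V1 fixes V_0 = 10 V.
KCL at each unknown node (sum of currents leaving = 0; resistances in Ω):
  Node 1: (V_1 - 10)/27000 + (V_1 - 0)/11000 + (V_1 - 0)/5.6 = 0
Collecting terms: 0.1787 × V_1 = 0.0003704  =>  V_1 = 0.002073 V
Power in each resistor, P = (ΔV)²/R:
  P_R1 = (10 - 0.002073)²/27000 = 0.003702 W
  P_R2 = (0.002073 - 0)²/11000 = 0.0000000003905 W
  P_R3 = (0.002073 - 0)²/5.6 = 0.0000007671 W
P_total = P_R1 + P_R2 + P_R3 = 0.003703 W

Final answer: 0.003703 W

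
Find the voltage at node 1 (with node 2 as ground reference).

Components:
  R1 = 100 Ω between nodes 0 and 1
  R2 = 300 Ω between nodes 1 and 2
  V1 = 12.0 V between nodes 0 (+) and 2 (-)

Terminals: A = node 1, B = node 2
Nodal analysis, taking node 2 as the 0 V reference.
Source V1 fixes V_0 = 12 V.
KCL at each unknown node (sum of currents leaving = 0; resistances in Ω):
  Node 1: (V_1 - 12)/100 + (V_1 - 0)/300 = 0
Collecting terms: 0.01333 × V_1 = 0.12  =>  V_1 = 9 V
The requested potential is V_1 = 9 V.

Final answer: V_1 = 9 V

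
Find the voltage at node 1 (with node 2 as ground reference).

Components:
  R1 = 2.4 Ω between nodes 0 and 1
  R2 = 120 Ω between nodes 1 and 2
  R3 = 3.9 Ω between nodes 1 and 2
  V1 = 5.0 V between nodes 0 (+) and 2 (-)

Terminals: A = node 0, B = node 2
Nodal analysis, taking node 2 as the 0 V reference.
Source V1 fixes V_0 = 5 V.
KCL at each unknown node (sum of currents leaving = 0; resistances in Ω):
  Node 1: (V_1 - 5)/2.4 + (V_1 - 0)/120 + (V_1 - 0)/3.9 = 0
Collecting terms: 0.6814 × V_1 = 2.083  =>  V_1 = 3.057 V
The requested potential is V_1 = 3.057 V.

Final answer: V_1 = 3.057 V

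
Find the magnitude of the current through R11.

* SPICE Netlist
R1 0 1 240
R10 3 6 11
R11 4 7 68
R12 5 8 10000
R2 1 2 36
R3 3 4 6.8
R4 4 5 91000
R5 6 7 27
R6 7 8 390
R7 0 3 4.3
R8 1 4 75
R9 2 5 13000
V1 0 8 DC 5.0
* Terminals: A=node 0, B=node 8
Nodal analysis, taking node 8 as the 0 V reference.
Source V1 fixes V_0 = 5 V.
KCL at each unknown node (sum of currents leaving = 0; resistances in Ω):
  Node 1: (V_1 - 5)/240 + (V_1 - V_2)/36 + (V_1 - V_4)/75 = 0
  Node 2: (V_2 - V_1)/36 + (V_2 - V_5)/13000 = 0
  Node 3: (V_3 - V_4)/6.8 + (V_3 - 5)/4.3 + (V_3 - V_6)/11 = 0
  Node 4: (V_4 - V_3)/6.8 + (V_4 - V_5)/91000 + (V_4 - V_1)/75 + (V_4 - V_7)/68 = 0
  Node 5: (V_5 - V_4)/91000 + (V_5 - V_2)/13000 + (V_5 - 0)/10000 = 0
  Node 6: (V_6 - V_7)/27 + (V_6 - V_3)/11 = 0
  Node 7: (V_7 - V_6)/27 + (V_7 - 0)/390 + (V_7 - V_4)/68 = 0
Collecting terms (coefficients in siemens):
  0.04528·V_1 - 0.02778·V_2 - 0.01333·V_4 = 0.02083
  0.02785·V_2 - 0.02778·V_1 - 0.00007692·V_5 = 0
  0.4705·V_3 - 0.1471·V_4 - 0.09091·V_6 = 1.163
  0.1751·V_4 - 0.01333·V_1 - 0.1471·V_3 - 0.00001099·V_5 - 0.01471·V_7 = 0
  0.0001879·V_5 - 0.00007692·V_2 - 0.00001099·V_4 = 0
  0.1279·V_6 - 0.09091·V_3 - 0.03704·V_7 = 0
  0.05431·V_7 - 0.01471·V_4 - 0.03704·V_6 = 0
Solving these 7 simultaneous equations (Gaussian elimination) gives:
  V_1 = 4.929 V, V_2 = 4.922 V, V_3 = 4.949 V, V_4 = 4.922 V
  V_5 = 2.303 V, V_6 = 4.862 V, V_7 = 4.649 V
I_R11 = (V_4 - V_7)/R11 = (4.922 - 4.649)/68 = 0.00402 A
|I_R11| = 0.00402 A

Final answer: |I_R11| = 0.00402 A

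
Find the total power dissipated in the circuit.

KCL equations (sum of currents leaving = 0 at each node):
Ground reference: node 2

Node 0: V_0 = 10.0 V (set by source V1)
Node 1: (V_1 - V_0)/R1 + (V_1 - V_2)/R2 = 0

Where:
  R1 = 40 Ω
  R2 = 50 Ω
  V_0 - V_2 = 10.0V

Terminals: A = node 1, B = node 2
Nodal analysis, taking node 2 as the 0 V reference.
Source V1 fixes V_0 = 10 V.
KCL at each unknown node (sum of currents leaving = 0; resistances in Ω):
  Node 1: (V_1 - 10)/40 + (V_1 - 0)/50 = 0
Collecting terms: 0.045 × V_1 = 0.25  =>  V_1 = 5.556 V
Power in each resistor, P = (ΔV)²/R:
  P_R1 = (10 - 5.556)²/40 = 0.4938 W
  P_R2 = (5.556 - 0)²/50 = 0.6173 W
P_total = P_R1 + P_R2 = 1.111 W

Final answer: 1.111 W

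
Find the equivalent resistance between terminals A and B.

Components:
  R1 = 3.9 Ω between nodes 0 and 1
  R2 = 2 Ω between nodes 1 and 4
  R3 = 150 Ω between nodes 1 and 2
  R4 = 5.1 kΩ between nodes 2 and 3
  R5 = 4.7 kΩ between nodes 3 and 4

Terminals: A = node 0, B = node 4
Reduce the network between node 0 (A) and node 4 (B) by series/parallel combination:
  Rs1 = R3 + R4 (series, joined only at node 2) = 150 + 5100 = 5250 Ω
  Rs2 = R5 + Rs1 (series, joined only at node 3) = 4700 + 5250 = 9950 Ω
  Rp1 = R2 ‖ Rs2 (parallel, both between nodes 1 and 4) = 1/(1/2 + 1/9950) = 2 Ω
  Rs3 = R1 + Rp1 (series, joined only at node 1) = 3.9 + 2 = 5.9 Ω
R_eq = 5.9 Ω

Final answer: 5.9 Ω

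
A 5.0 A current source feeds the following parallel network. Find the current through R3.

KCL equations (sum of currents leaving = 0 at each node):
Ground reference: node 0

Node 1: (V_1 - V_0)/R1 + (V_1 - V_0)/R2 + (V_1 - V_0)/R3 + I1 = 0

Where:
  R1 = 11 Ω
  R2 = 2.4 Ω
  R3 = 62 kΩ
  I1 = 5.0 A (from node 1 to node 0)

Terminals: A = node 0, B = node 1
All resistors sit directly between nodes 0 and 1, so they are in parallel and share one voltage V; the full source current 5 A splits among them.
1/R_par = 1/11 + 1/2.4 + 1/62000 = 0.5076 S  =>  R_par = 1.97 Ω
V = I × R_par = 5 × 1.97 = 9.85 V
I_R3 = V/R3 = 9.85/62000 = 0.0001589 A

Final answer: 0.0001589 A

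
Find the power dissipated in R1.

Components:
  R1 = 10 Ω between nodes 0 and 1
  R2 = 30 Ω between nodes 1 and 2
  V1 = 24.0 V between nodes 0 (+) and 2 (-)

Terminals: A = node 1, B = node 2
Nodal analysis, taking node 2 as the 0 V reference.
Source V1 fixes V_0 = 24 V.
KCL at each unknown node (sum of currents leaving = 0; resistances in Ω):
  Node 1: (V_1 - 24)/10 + (V_1 - 0)/30 = 0
Collecting terms: 0.1333 × V_1 = 2.4  =>  V_1 = 18 V
I_R1 = (V_0 - V_1)/R1 = (24 - 18)/10 = 0.6 A
P_R1 = I_R1² × R1 = (0.6)² × 10 = 3.6 W

Final answer: 3.6 W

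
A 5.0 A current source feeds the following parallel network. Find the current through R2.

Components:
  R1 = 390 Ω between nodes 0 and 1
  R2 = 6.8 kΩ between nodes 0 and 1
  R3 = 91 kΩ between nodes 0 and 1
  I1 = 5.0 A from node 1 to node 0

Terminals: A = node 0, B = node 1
All resistors sit directly between nodes 0 and 1, so they are in parallel and share one voltage V; the full source current 5 A splits among them.
1/R_par = 1/390 + 1/6800 + 1/91000 = 0.002722 S  =>  R_par = 367.4 Ω
V = I × R_par = 5 × 367.4 = 1837 V
I_R2 = V/R2 = 1837/6800 = 0.2701 A

Final answer: 0.2701 A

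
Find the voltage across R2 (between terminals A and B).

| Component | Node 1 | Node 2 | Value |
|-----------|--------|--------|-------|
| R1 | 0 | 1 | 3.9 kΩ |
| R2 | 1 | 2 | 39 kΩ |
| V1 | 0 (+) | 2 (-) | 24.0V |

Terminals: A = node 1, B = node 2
R1 and R2 are in series across V1 (node 0 → node 1 → node 2), and the output A–B is taken across R2, so this is a voltage divider.
Series current: I = V1/(R1 + R2) = 24/(3900 + 39000) = 24/42900 = 0.0005594 A
V_R2 = I × R2 = V1 × R2/(R1 + R2) = 24 × 39000/42900 = 21.82 V

Final answer: 21.82 V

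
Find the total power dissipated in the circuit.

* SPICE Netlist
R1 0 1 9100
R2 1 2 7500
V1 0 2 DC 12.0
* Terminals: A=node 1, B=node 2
Nodal analysis, taking node 2 as the 0 V reference.
Source V1 fixes V_0 = 12 V.
KCL at each unknown node (sum of currents leaving = 0; resistances in Ω):
  Node 1: (V_1 - 12)/9100 + (V_1 - 0)/7500 = 0
Collecting terms: 0.0002432 × V_1 = 0.001319  =>  V_1 = 5.422 V
Power in each resistor, P = (ΔV)²/R:
  P_R1 = (12 - 5.422)²/9100 = 0.004755 W
  P_R2 = (5.422 - 0)²/7500 = 0.003919 W
P_total = P_R1 + P_R2 = 0.008675 W

Final answer: 0.008675 W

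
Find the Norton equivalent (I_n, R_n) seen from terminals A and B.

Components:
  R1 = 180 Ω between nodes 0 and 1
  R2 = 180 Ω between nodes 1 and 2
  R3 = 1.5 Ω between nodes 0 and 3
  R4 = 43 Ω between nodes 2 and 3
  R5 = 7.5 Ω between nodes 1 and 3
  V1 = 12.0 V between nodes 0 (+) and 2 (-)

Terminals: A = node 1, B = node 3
Find the Thévenin equivalent first; then I_n = V_th/R_th and R_n = R_th.
Step 1 — V_th is the open-circuit voltage V_A - V_B (nothing connected across the terminals).
Nodal analysis, taking node 2 as the 0 V reference.
Source V1 fixes V_0 = 12 V.
KCL at each unknown node (sum of currents leaving = 0; resistances in Ω):
  Node 1: (V_1 - 12)/180 + (V_1 - 0)/180 + (V_1 - V_3)/7.5 = 0
  Node 3: (V_3 - 12)/1.5 + (V_3 - 0)/43 + (V_3 - V_1)/7.5 = 0
Collecting terms (coefficients in siemens):
  0.1444·V_1 - 0.1333·V_3 = 0.06667
  0.8233·V_3 - 0.1333·V_1 = 8
Determinant D = (0.1444)(0.8233) - (-0.1333)(-0.1333) = 0.1011
V_1 = [(0.06667)(0.8233) - (-0.1333)(8)]/D = 11.09 V
V_3 = [(0.1444)(8) - (0.06667)(-0.1333)]/D = 11.51 V
V_th = V_1 - V_3 = 11.09 - 11.51 = -0.4241 V
Step 2 — R_th: zero the source — replace V1 by a short circuit (node 2 merges into node 0) — and find the resistance seen between A (node 1) and B (node 3).
Reduce the network between node 1 (A) and node 3 (B) by series/parallel combination:
  Rp1 = R1 ‖ R2 (parallel, both between nodes 0 and 1) = 1/(1/180 + 1/180) = 90 Ω
  Rp2 = R3 ‖ R4 (parallel, both between nodes 0 and 3) = 1/(1/1.5 + 1/43) = 1.449 Ω
  Rs1 = Rp1 + Rp2 (series, joined only at node 0) = 90 + 1.449 = 91.45 Ω
  Rp3 = R5 ‖ Rs1 (parallel, both between nodes 1 and 3) = 1/(1/7.5 + 1/91.45) = 6.932 Ω
R_th = 6.932 Ω
I_n = V_th/R_th = -0.4241/6.932 = -0.06119 A, and R_n = R_th = 6.932 Ω

Final answer: I_n = -0.06119 A, R_n = 6.932 Ω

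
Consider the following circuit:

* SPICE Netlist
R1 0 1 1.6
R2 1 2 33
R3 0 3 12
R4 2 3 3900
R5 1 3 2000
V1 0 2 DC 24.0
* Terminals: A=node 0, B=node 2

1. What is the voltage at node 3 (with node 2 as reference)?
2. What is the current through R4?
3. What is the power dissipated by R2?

Nodal analysis, taking node 2 as the 0 V reference.
Source V1 fixes V_0 = 24 V.
KCL at each unknown node (sum of currents leaving = 0; resistances in Ω):
  Node 1: (V_1 - 24)/1.6 + (V_1 - 0)/33 + (V_1 - V_3)/2000 = 0
  Node 3: (V_3 - 24)/12 + (V_3 - 0)/3900 + (V_3 - V_1)/2000 = 0
Collecting terms (coefficients in siemens):
  0.6558·V_1 - 0.0005·V_3 = 15
  0.08409·V_3 - 0.0005·V_1 = 2
Determinant D = (0.6558)(0.08409) - (-0.0005)(-0.0005) = 0.05515
V_1 = [(15)(0.08409) - (-0.0005)(2)]/D = 22.89 V
V_3 = [(0.6558)(2) - (15)(-0.0005)]/D = 23.92 V
Part 1:
  Read off the nodal solution: V_3 = 23.92 V
Part 2:
  I_R4 = (V_2 - V_3)/R4 = (0 - 23.92)/3900 = -0.006133 A
  Magnitude: I_R4 = 0.006133 A
Part 3:
  I_R2 = (V_1 - V_2)/R2 = (22.89 - 0)/33 = 0.6937 A
  P_R2 = I_R2² × R2 = (0.6937)² × 33 = 15.88 W

Final answers:
1. V_3 = 23.92 V
2. I_R4 = 0.006133 A
3. P_R2 = 15.88 W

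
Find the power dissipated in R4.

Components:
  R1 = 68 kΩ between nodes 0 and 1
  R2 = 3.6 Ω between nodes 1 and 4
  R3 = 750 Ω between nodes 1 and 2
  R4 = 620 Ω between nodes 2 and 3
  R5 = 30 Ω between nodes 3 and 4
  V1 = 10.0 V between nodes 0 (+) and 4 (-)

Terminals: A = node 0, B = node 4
Nodal analysis, taking node 4 as the 0 V reference.
Source V1 fixes V_0 = 10 V.
KCL at each unknown node (sum of currents leaving = 0; resistances in Ω):
  Node 1: (V_1 - 10)/68000 + (V_1 - 0)/3.6 + (V_1 - V_2)/750 = 0
  Node 2: (V_2 - V_1)/750 + (V_2 - V_3)/620 = 0
  Node 3: (V_3 - V_2)/620 + (V_3 - 0)/30 = 0
Collecting terms (coefficients in siemens):
  0.2791·V_1 - 0.001333·V_2 = 0.0001471
  0.002946·V_2 - 0.001333·V_1 - 0.001613·V_3 = 0
  0.03495·V_3 - 0.001613·V_2 = 0
Solving these 3 simultaneous equations (Gaussian elimination) gives:
  V_1 = 0.000528 V, V_2 = 0.0002452 V, V_3 = 0.00001131 V
I_R4 = (V_2 - V_3)/R4 = (0.0002452 - 0.00001131)/620 = 0.0000003772 A
P_R4 = I_R4² × R4 = (0.0000003772)² × 620 = 0.0000000000882 W

Final answer: 8.82e-11 W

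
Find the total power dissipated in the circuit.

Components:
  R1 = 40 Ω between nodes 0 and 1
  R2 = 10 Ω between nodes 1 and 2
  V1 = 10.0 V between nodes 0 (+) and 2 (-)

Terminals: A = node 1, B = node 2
Nodal analysis, taking node 2 as the 0 V reference.
Source V1 fixes V_0 = 10 V.
KCL at each unknown node (sum of currents leaving = 0; resistances in Ω):
  Node 1: (V_1 - 10)/40 + (V_1 - 0)/10 = 0
Collecting terms: 0.125 × V_1 = 0.25  =>  V_1 = 2 V
Power in each resistor, P = (ΔV)²/R:
  P_R1 = (10 - 2)²/40 = 1.6 W
  P_R2 = (2 - 0)²/10 = 0.4 W
P_total = P_R1 + P_R2 = 2 W

Final answer: 2 W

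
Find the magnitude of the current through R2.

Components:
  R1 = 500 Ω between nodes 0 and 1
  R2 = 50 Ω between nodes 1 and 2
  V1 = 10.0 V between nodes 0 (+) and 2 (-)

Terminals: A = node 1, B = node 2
Nodal analysis, taking node 2 as the 0 V reference.
Source V1 fixes V_0 = 10 V.
KCL at each unknown node (sum of currents leaving = 0; resistances in Ω):
  Node 1: (V_1 - 10)/500 + (V_1 - 0)/50 = 0
Collecting terms: 0.022 × V_1 = 0.02  =>  V_1 = 0.9091 V
I_R2 = (V_1 - V_2)/R2 = (0.9091 - 0)/50 = 0.01818 A
|I_R2| = 0.01818 A

Final answer: |I_R2| = 0.01818 A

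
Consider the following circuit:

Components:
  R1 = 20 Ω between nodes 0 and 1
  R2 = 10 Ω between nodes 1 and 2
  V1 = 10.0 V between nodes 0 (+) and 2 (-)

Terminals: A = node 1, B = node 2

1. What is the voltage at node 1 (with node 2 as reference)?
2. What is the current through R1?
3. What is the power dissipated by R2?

Nodal analysis, taking node 2 as the 0 V reference.
Source V1 fixes V_0 = 10 V.
KCL at each unknown node (sum of currents leaving = 0; resistances in Ω):
  Node 1: (V_1 - 10)/20 + (V_1 - 0)/10 = 0
Collecting terms: 0.15 × V_1 = 0.5  =>  V_1 = 3.333 V
Part 1:
  Read off the nodal solution: V_1 = 3.333 V
Part 2:
  I_R1 = (V_0 - V_1)/R1 = (10 - 3.333)/20 = 0.3333 A
  Magnitude: I_R1 = 0.3333 A
Part 3:
  I_R2 = (V_1 - V_2)/R2 = (3.333 - 0)/10 = 0.3333 A
  P_R2 = I_R2² × R2 = (0.3333)² × 10 = 1.111 W

Final answers:
1. V_1 = 3.333 V
2. I_R1 = 0.3333 A
3. P_R2 = 1.111 W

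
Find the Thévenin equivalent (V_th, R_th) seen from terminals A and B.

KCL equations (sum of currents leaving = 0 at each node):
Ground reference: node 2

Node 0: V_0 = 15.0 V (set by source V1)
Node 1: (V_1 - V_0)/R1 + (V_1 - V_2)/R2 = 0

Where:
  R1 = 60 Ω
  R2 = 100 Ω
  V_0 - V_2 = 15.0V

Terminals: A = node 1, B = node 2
Step 1 — V_th is the open-circuit voltage V_A - V_B (nothing connected across the terminals).
Nodal analysis, taking node 2 as the 0 V reference.
Source V1 fixes V_0 = 15 V.
KCL at each unknown node (sum of currents leaving = 0; resistances in Ω):
  Node 1: (V_1 - 15)/60 + (V_1 - 0)/100 = 0
Collecting terms: 0.02667 × V_1 = 0.25  =>  V_1 = 9.375 V
V_th = V_1 - V_2 = 9.375 - 0 = 9.375 V
Step 2 — R_th: zero the source — replace V1 by a short circuit (node 2 merges into node 0) — and find the resistance seen between A (node 1) and B (node 0).
Reduce the network between node 1 (A) and node 0 (B) by series/parallel combination:
  Rp1 = R1 ‖ R2 (parallel, both between nodes 0 and 1) = 1/(1/60 + 1/100) = 37.5 Ω
R_th = 37.5 Ω

Final answer: V_th = 9.375 V, R_th = 37.5 Ω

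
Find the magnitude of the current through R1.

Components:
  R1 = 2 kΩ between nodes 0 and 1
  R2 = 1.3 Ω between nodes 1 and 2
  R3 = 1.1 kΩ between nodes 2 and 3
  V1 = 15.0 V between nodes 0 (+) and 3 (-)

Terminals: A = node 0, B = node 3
Nodal analysis, taking node 3 as the 0 V reference.
Source V1 fixes V_0 = 15 V.
KCL at each unknown node (sum of currents leaving = 0; resistances in Ω):
  Node 1: (V_1 - 15)/2000 + (V_1 - V_2)/1.3 = 0
  Node 2: (V_2 - V_1)/1.3 + (V_2 - 0)/1100 = 0
Collecting terms (coefficients in siemens):
  0.7697·V_1 - 0.7692·V_2 = 0.0075
  0.7701·V_2 - 0.7692·V_1 = 0
Determinant D = (0.7697)(0.7701) - (-0.7692)(-0.7692) = 0.001084
V_1 = [(0.0075)(0.7701) - (-0.7692)(0)]/D = 5.327 V
V_2 = [(0.7697)(0) - (0.0075)(-0.7692)]/D = 5.32 V
I_R1 = (V_0 - V_1)/R1 = (15 - 5.327)/2000 = 0.004837 A
|I_R1| = 0.004837 A

Final answer: |I_R1| = 0.004837 A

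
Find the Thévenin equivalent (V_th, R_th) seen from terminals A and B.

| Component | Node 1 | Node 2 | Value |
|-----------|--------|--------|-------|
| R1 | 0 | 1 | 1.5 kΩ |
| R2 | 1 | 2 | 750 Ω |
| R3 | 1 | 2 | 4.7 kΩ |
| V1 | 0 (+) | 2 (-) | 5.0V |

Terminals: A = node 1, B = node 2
Step 1 — V_th is the open-circuit voltage V_A - V_B (nothing connected across the terminals).
Nodal analysis, taking node 2 as the 0 V reference.
Source V1 fixes V_0 = 5 V.
KCL at each unknown node (sum of currents leaving = 0; resistances in Ω):
  Node 1: (V_1 - 5)/1500 + (V_1 - 0)/750 + (V_1 - 0)/4700 = 0
Collecting terms: 0.002213 × V_1 = 0.003333  =>  V_1 = 1.506 V
V_th = V_1 - V_2 = 1.506 - 0 = 1.506 V
Step 2 — R_th: zero the source — replace V1 by a short circuit (node 2 merges into node 0) — and find the resistance seen between A (node 1) and B (node 0).
Reduce the network between node 1 (A) and node 0 (B) by series/parallel combination:
  Rp1 = R1 ‖ R2 ‖ R3 (parallel, all between nodes 0 and 1) = 1/(1/1500 + 1/750 + 1/4700) = 451.9 Ω
R_th = 451.9 Ω

Final answer: V_th = 1.506 V, R_th = 451.9 Ω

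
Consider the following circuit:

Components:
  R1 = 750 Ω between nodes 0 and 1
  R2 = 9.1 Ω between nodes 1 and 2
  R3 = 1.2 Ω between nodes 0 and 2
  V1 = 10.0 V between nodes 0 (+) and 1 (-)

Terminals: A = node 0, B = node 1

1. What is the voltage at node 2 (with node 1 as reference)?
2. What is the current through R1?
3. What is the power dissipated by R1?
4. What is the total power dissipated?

Nodal analysis, taking node 1 as the 0 V reference.
Source V1 fixes V_0 = 10 V.
KCL at each unknown node (sum of currents leaving = 0; resistances in Ω):
  Node 2: (V_2 - 0)/9.1 + (V_2 - 10)/1.2 = 0
Collecting terms: 0.9432 × V_2 = 8.333  =>  V_2 = 8.835 V
Part 1:
  Read off the nodal solution: V_2 = 8.835 V
Part 2:
  I_R1 = (V_0 - V_1)/R1 = (10 - 0)/750 = 0.01333 A
  Magnitude: I_R1 = 0.01333 A
Part 3:
  I_R1 = (V_0 - V_1)/R1 = (10 - 0)/750 = 0.01333 A
  P_R1 = I_R1² × R1 = (0.01333)² × 750 = 0.1333 W
Part 4:
  Power in each resistor, P = (ΔV)²/R:
    P_R1 = (10 - 0)²/750 = 0.1333 W
    P_R2 = (0 - 8.835)²/9.1 = 8.578 W
    P_R3 = (10 - 8.835)²/1.2 = 1.131 W
  P_total = P_R1 + P_R2 + P_R3 = 9.842 W

Final answers:
1. V_2 = 8.835 V
2. I_R1 = 0.01333 A
3. P_R1 = 0.1333 W
4. P_total = 9.842 W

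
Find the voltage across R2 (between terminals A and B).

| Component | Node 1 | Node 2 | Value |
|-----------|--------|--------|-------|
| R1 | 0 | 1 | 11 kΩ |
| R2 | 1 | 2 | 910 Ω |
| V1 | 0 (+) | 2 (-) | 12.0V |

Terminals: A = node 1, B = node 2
R1 and R2 are in series across V1 (node 0 → node 1 → node 2), and the output A–B is taken across R2, so this is a voltage divider.
Series current: I = V1/(R1 + R2) = 12/(11000 + 910) = 12/11910 = 0.001008 A
V_R2 = I × R2 = V1 × R2/(R1 + R2) = 12 × 910/11910 = 0.9169 V

Final answer: 0.9169 V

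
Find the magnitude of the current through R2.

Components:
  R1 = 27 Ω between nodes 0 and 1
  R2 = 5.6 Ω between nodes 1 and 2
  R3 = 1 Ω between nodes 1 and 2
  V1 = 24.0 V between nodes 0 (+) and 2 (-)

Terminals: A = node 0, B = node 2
Nodal analysis, taking node 2 as the 0 V reference.
Source V1 fixes V_0 = 24 V.
KCL at each unknown node (sum of currents leaving = 0; resistances in Ω):
  Node 1: (V_1 - 24)/27 + (V_1 - 0)/5.6 + (V_1 - 0)/1 = 0
Collecting terms: 1.216 × V_1 = 0.8889  =>  V_1 = 0.7312 V
I_R2 = (V_1 - V_2)/R2 = (0.7312 - 0)/5.6 = 0.1306 A
|I_R2| = 0.1306 A

Final answer: |I_R2| = 0.1306 A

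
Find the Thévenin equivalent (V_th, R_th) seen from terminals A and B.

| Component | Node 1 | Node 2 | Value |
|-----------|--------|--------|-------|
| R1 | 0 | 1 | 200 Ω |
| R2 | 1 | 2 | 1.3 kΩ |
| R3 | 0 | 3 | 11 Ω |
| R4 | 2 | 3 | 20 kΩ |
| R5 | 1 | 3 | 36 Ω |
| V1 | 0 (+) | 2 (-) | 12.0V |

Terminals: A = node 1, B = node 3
Step 1 — V_th is the open-circuit voltage V_A - V_B (nothing connected across the terminals).
Nodal analysis, taking node 2 as the 0 V reference.
Source V1 fixes V_0 = 12 V.
KCL at each unknown node (sum of currents leaving = 0; resistances in Ω):
  Node 1: (V_1 - 12)/200 + (V_1 - 0)/1300 + (V_1 - V_3)/36 = 0
  Node 3: (V_3 - 12)/11 + (V_3 - 0)/20000 + (V_3 - V_1)/36 = 0
Collecting terms (coefficients in siemens):
  0.03355·V_1 - 0.02778·V_3 = 0.06
  0.1187·V_3 - 0.02778·V_1 = 1.091
Determinant D = (0.03355)(0.1187) - (-0.02778)(-0.02778) = 0.003212
V_1 = [(0.06)(0.1187) - (-0.02778)(1.091)]/D = 11.65 V
V_3 = [(0.03355)(1.091) - (0.06)(-0.02778)]/D = 11.91 V
V_th = V_1 - V_3 = 11.65 - 11.91 = -0.2604 V
Step 2 — R_th: zero the source — replace V1 by a short circuit (node 2 merges into node 0) — and find the resistance seen between A (node 1) and B (node 3).
Reduce the network between node 1 (A) and node 3 (B) by series/parallel combination:
  Rp1 = R1 ‖ R2 (parallel, both between nodes 0 and 1) = 1/(1/200 + 1/1300) = 173.3 Ω
  Rp2 = R3 ‖ R4 (parallel, both between nodes 0 and 3) = 1/(1/11 + 1/20000) = 10.99 Ω
  Rs1 = Rp1 + Rp2 (series, joined only at node 0) = 173.3 + 10.99 = 184.3 Ω
  Rp3 = R5 ‖ Rs1 (parallel, both between nodes 1 and 3) = 1/(1/36 + 1/184.3) = 30.12 Ω
R_th = 30.12 Ω

Final answer: V_th = -0.2604 V, R_th = 30.12 Ω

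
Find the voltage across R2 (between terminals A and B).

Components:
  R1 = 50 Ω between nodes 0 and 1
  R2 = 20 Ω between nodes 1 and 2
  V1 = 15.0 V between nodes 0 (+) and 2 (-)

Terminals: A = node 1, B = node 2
R1 and R2 are in series across V1 (node 0 → node 1 → node 2), and the output A–B is taken across R2, so this is a voltage divider.
Series current: I = V1/(R1 + R2) = 15/(50 + 20) = 15/70 = 0.2143 A
V_R2 = I × R2 = V1 × R2/(R1 + R2) = 15 × 20/70 = 4.286 V

Final answer: 4.286 V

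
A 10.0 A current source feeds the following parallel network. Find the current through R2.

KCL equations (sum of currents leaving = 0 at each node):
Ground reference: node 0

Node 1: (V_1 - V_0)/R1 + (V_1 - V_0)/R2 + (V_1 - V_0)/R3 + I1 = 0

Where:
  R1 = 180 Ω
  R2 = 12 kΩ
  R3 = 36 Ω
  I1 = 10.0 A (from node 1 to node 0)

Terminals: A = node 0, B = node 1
All resistors sit directly between nodes 0 and 1, so they are in parallel and share one voltage V; the full source current 10 A splits among them.
1/R_par = 1/180 + 1/12000 + 1/36 = 0.03342 S  =>  R_par = 29.93 Ω
V = I × R_par = 10 × 29.93 = 299.3 V
I_R2 = V/R2 = 299.3/12000 = 0.02494 A

Final answer: 0.02494 A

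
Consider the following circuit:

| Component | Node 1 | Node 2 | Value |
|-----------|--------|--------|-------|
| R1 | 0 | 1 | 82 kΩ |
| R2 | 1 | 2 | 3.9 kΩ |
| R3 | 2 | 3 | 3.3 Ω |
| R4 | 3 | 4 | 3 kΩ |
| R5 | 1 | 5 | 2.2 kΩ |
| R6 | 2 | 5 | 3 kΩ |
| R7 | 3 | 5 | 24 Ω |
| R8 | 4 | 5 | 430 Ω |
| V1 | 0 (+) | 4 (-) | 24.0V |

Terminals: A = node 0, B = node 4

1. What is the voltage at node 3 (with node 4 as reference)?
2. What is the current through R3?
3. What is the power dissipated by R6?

Nodal analysis, taking node 4 as the 0 V reference.
Source V1 fixes V_0 = 24 V.
KCL at each unknown node (sum of currents leaving = 0; resistances in Ω):
  Node 1: (V_1 - 24)/82000 + (V_1 - V_2)/3900 + (V_1 - V_5)/2200 = 0
  Node 2: (V_2 - V_1)/3900 + (V_2 - V_3)/3.3 + (V_2 - V_5)/3000 = 0
  Node 3: (V_3 - V_2)/3.3 + (V_3 - 0)/3000 + (V_3 - V_5)/24 = 0
  Node 5: (V_5 - V_1)/2200 + (V_5 - V_2)/3000 + (V_5 - V_3)/24 + (V_5 - 0)/430 = 0
Collecting terms (coefficients in siemens):
  0.0007232·V_1 - 0.0002564·V_2 - 0.0004545·V_5 = 0.0002927
  0.3036·V_2 - 0.0002564·V_1 - 0.303·V_3 - 0.0003333·V_5 = 0
  0.345·V_3 - 0.303·V_2 - 0.04167·V_5 = 0
  0.04478·V_5 - 0.0004545·V_1 - 0.0003333·V_2 - 0.04167·V_3 = 0
Solving these 4 simultaneous equations (Gaussian elimination) gives:
  V_1 = 0.5111 V, V_2 = 0.1095 V, V_3 = 0.1091 V, V_5 = 0.1075 V
Part 1:
  Read off the nodal solution: V_3 = 0.1091 V
Part 2:
  I_R3 = (V_2 - V_3)/R3 = (0.1095 - 0.1091)/3.3 = 0.0001024 A
  Magnitude: I_R3 = 0.0001024 A
Part 3:
  I_R6 = (V_2 - V_5)/R6 = (0.1095 - 0.1075)/3000 = 0.0000006404 A
  P_R6 = I_R6² × R6 = (0.0000006404)² × 3000 = 0.000000001231 W

Final answers:
1. V_3 = 0.1091 V
2. I_R3 = 0.0001024 A
3. P_R6 = 1.231e-09 W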